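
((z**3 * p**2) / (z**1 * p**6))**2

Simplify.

Inside the bracket: z**2 * (p**-4)
Raise to the power 2: z**4 * (p**-8)

z**4/p**8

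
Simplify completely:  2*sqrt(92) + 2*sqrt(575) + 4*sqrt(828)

2*sqrt(92) = 4*sqrt(23); 2*sqrt(575) = 10*sqrt(23); 4*sqrt(828) = 24*sqrt(23)
Combine: (4 + 10 + 24)·sqrt(23) = 38*sqrt(23)

38*sqrt(23)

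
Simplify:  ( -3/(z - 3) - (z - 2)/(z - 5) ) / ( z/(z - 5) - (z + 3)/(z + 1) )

(-z^3 + z^2 + 11*z + 9)/(3*z^2 + 6*z - 45)

Numerator: -3/(z - 3) - (z - 2)/(z - 5) = (-z^2 + 2*z + 9)/(z^2 - 8*z + 15)
Denominator: z/(z - 5) - (z + 3)/(z + 1) = (3*z + 15)/(z^2 - 4*z - 5)
Divide: ((-z^2 + 2*z + 9)/(z^2 - 8*z + 15)) · ((z^2 - 4*z - 5)/(3*z + 15)) = (-z^3 + z^2 + 11*z + 9)/(3*z^2 + 6*z - 45)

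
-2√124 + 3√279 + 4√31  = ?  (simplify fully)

9*√31

2√124 = 4*√31; 3√279 = 9*√31; 4√31 = 4*√31
Combine: (-4 + 9 + 4)·√31 = 9*√31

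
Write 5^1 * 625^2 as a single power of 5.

5^1 = 5^1; 625^2 = 5^8
Combine exponents: 5^9

5^9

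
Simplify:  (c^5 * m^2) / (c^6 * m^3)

1/(c*m)

Quotient: (c^-1) * (m^-1)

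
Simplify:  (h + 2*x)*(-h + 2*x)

(2*x)^2 - (h)^2 = -h^2 + 4*x^2.

-h^2 + 4*x^2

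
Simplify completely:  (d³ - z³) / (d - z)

d² + d*z + z²

d^3 - z^3 = (d - z)(d² + d*z + z²).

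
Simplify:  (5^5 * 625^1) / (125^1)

5^6

5^5 = 5^5; 625^1 = 5^4; 125^1 = 5^3
Combine exponents: 5^6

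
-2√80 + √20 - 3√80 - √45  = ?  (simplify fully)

-21*√5

2√80 = 8*√5; √20 = 2*√5; 3√80 = 12*√5; √45 = 3*√5
Combine: (-8 + 2 - 12 - 3)·√5 = -21*√5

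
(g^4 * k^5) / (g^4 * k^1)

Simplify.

k^4

Quotient: k^4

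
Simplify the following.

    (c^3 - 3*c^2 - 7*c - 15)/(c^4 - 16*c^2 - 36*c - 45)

1/(c + 3)

Factor: c^3 - 3*c^2 - 7*c - 15 = (c^2 + 2*c + 3)*(c - 5);  c^4 - 16*c^2 - 36*c - 45 = (c + 3)*(c^2 + 2*c + 3)*(c - 5)
Cancel the common factors (c^2 + 2*c + 3), (c - 5).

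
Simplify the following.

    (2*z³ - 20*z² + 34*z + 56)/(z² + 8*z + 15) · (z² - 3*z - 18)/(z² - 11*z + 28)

Factor: 2*z³ - 20*z² + 34*z + 56 = 2·(z - 4)·(z - 7)·(z + 1);  z² + 8*z + 15 = (z + 5)·(z + 3);  z² - 3*z - 18 = (z + 3)·(z - 6);  z² - 11*z + 28 = (z - 7)·(z - 4)
Cancel the common factors (z - 4), (z + 3), (z - 7).

(2*z² - 10*z - 12)/(z + 5)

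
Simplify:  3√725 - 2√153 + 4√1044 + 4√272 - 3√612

-8*√17 + 39*√29

3√725 = 15*√29; 2√153 = 6*√17; 4√1044 = 24*√29; 4√272 = 16*√17; 3√612 = 18*√17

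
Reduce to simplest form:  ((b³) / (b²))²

Inside the bracket: b¹
Raise to the power 2: b²

b²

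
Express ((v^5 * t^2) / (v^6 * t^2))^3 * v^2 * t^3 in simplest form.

t^3/v

Inside the bracket: (v^-1)
Raise to the power 3: (v^-3)
Multiply by v^2 * t^3: add exponents.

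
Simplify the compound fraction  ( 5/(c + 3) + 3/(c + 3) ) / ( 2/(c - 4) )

Numerator: 5/(c + 3) + 3/(c + 3) = 8/(c + 3)
Denominator: 2/(c - 4) = 2/(c - 4)
Divide: (8/(c + 3)) · (c/2 - 2) = (4*c - 16)/(c + 3)

(4*c - 16)/(c + 3)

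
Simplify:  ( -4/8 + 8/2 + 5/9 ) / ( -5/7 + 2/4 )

Numerator: -4/8 + 8/2 + 5/9 = 73/18
Denominator: -5/7 + 2/4 = -3/14
Divide: (73/18) · (-14/3) = -511/27

-511/27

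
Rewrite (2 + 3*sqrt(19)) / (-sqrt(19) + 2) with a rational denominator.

(-61 - 8*sqrt(19))/15

Multiply numerator and denominator by 2 + sqrt(19).
Denominator becomes -15; numerator becomes 8*sqrt(19) + 61.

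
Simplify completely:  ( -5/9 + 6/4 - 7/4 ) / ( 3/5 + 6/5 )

-145/324

Numerator: -5/9 + 6/4 - 7/4 = -29/36
Denominator: 3/5 + 6/5 = 9/5
Divide: (-29/36) · (5/9) = -145/324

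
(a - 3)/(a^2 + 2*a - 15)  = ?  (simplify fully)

1/(a + 5)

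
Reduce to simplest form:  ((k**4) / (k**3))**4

k**4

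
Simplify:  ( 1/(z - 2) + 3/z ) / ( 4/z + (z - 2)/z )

Numerator: 1/(z - 2) + 3/z = (4*z - 6)/(z**2 - 2*z)
Denominator: 4/z + (z - 2)/z = (z + 2)/z
Divide: ((4*z - 6)/(z**2 - 2*z)) · (z/(z + 2)) = (4*z - 6)/(z**2 - 4)

(4*z - 6)/(z**2 - 4)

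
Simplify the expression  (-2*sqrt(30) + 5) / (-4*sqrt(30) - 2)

Multiply numerator and denominator by -2 + 4*sqrt(30).
Denominator becomes -476; numerator becomes -250 + 24*sqrt(30).

(-12*sqrt(30) + 125)/238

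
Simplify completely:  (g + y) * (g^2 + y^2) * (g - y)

Pair the conjugate factors: (g+y)(g-y) = g^2 - y^2, then repeat with the next factor.

g^4 - y^4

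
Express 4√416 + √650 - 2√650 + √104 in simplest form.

13*√26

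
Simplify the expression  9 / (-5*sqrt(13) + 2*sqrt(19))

Multiply numerator and denominator by 2*sqrt(19) + 5*sqrt(13).
Denominator becomes -249; numerator becomes 18*sqrt(19) + 45*sqrt(13).

(-15*sqrt(13) - 6*sqrt(19))/83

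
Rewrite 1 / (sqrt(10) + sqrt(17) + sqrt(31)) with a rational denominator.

Group as (sqrt(17) + sqrt(31)) + sqrt(10); multiply by (sqrt(17) + sqrt(31)) - sqrt(10), then rationalise the remaining surd.

(-sqrt(5270) - 2*sqrt(31) + 12*sqrt(17) + 19*sqrt(10))/332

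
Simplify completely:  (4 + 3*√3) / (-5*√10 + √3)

Multiply numerator and denominator by √3 + 5*√10.
Denominator becomes -247; numerator becomes 4*√3 + 9 + 20*√10 + 15*√30.

(-15*√30 - 20*√10 - 9 - 4*√3)/247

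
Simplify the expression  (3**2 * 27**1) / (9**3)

3**2 = 3**2; 27**1 = 3**3; 9**3 = 3**6
Combine exponents: 3**(-1)

3**(-1)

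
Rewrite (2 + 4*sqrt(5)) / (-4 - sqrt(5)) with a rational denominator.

Multiply numerator and denominator by -4 + sqrt(5).
Denominator becomes 11; numerator becomes -14*sqrt(5) + 12.

(-14*sqrt(5) + 12)/11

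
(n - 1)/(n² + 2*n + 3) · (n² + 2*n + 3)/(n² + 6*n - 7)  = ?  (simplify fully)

1/(n + 7)

Factor: n² + 6*n - 7 = (n - 1)·(n + 7)
Cancel the common factors (n² + 2*n + 3), (n - 1).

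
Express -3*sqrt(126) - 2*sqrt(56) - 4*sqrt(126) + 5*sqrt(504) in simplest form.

3*sqrt(126) = 9*sqrt(14); 2*sqrt(56) = 4*sqrt(14); 4*sqrt(126) = 12*sqrt(14); 5*sqrt(504) = 30*sqrt(14)
Combine: (-9 - 4 - 12 + 30)·sqrt(14) = 5*sqrt(14)

5*sqrt(14)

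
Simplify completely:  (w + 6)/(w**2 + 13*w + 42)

Factor: w**2 + 13*w + 42 = (w + 7)*(w + 6)
Cancel the common factor (w + 6).

1/(w + 7)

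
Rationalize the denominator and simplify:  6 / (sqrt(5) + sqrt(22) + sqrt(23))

Group as (sqrt(22) + sqrt(23)) + sqrt(5); multiply by (sqrt(22) + sqrt(23)) - sqrt(5), then rationalise the remaining surd.

(-3*sqrt(2530) + 6*sqrt(23) + 9*sqrt(22) + 60*sqrt(5))/106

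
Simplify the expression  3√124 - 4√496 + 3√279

-√31

3√124 = 6*√31; 4√496 = 16*√31; 3√279 = 9*√31
Combine: (6 - 16 + 9)·√31 = -√31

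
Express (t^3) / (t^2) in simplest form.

t

Quotient: t^1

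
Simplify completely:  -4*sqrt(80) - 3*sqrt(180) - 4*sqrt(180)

4*sqrt(80) = 16*sqrt(5); 3*sqrt(180) = 18*sqrt(5); 4*sqrt(180) = 24*sqrt(5)
Combine: (-16 - 18 - 24)·sqrt(5) = -58*sqrt(5)

-58*sqrt(5)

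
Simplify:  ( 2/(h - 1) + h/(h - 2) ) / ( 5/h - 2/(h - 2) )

(h³ + h² - 4*h)/(3*h² - 13*h + 10)

Numerator: 2/(h - 1) + h/(h - 2) = (h² + h - 4)/(h² - 3*h + 2)
Denominator: 5/h - 2/(h - 2) = (3*h - 10)/(h² - 2*h)
Divide: ((h² + h - 4)/(h² - 3*h + 2)) · ((h² - 2*h)/(3*h - 10)) = (h³ + h² - 4*h)/(3*h² - 13*h + 10)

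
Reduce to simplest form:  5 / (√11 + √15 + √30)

Group as (√11 + √15) + √30; multiply by (√11 + √15) - √30, then rationalise the remaining surd.

(-75*√22 - 10*√30 + 65*√15 + 85*√11)/322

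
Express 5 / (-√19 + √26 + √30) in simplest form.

(-185*√19 + 75*√30 + 115*√26 + 20*√3705)/1751

Group as (√26 + √30) - √19; multiply by (√26 + √30) + √19, then rationalise the remaining surd.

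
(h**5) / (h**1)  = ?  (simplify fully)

h**4

Quotient: h**4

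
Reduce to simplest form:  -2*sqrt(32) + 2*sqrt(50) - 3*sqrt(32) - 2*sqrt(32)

-18*sqrt(2)

2*sqrt(32) = 8*sqrt(2); 2*sqrt(50) = 10*sqrt(2); 3*sqrt(32) = 12*sqrt(2); 2*sqrt(32) = 8*sqrt(2)
Combine: (-8 + 10 - 12 - 8)·sqrt(2) = -18*sqrt(2)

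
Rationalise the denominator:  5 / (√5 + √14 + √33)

(-5*√2310 - 35*√33 + 60*√14 + 105*√5)/42

Group as (√14 + √33) + √5; multiply by (√14 + √33) - √5, then rationalise the remaining surd.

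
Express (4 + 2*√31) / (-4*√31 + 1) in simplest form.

(-28 - 2*√31)/55

Multiply numerator and denominator by 1 + 4*√31.
Denominator becomes -495; numerator becomes 18*√31 + 252.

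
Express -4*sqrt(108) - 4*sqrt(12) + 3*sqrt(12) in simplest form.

-26*sqrt(3)

4*sqrt(108) = 24*sqrt(3); 4*sqrt(12) = 8*sqrt(3); 3*sqrt(12) = 6*sqrt(3)
Combine: (-24 - 8 + 6)·sqrt(3) = -26*sqrt(3)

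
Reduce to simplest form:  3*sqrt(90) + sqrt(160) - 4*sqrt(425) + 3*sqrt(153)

-11*sqrt(17) + 13*sqrt(10)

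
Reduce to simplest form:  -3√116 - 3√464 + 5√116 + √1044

-2*√29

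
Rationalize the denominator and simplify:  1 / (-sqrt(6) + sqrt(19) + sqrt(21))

(-17*sqrt(6) + 2*sqrt(21) + 4*sqrt(19) + 3*sqrt(266))/220

Group as (sqrt(19) + sqrt(21)) - sqrt(6); multiply by (sqrt(19) + sqrt(21)) + sqrt(6), then rationalise the remaining surd.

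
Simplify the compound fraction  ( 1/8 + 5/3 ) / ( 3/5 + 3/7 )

Numerator: 1/8 + 5/3 = 43/24
Denominator: 3/5 + 3/7 = 36/35
Divide: (43/24) · (35/36) = 1505/864

1505/864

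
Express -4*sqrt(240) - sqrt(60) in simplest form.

4*sqrt(240) = 16*sqrt(15); sqrt(60) = 2*sqrt(15)
Combine: (-16 - 2)·sqrt(15) = -18*sqrt(15)

-18*sqrt(15)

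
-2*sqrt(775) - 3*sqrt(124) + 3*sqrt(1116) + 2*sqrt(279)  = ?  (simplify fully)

2*sqrt(775) = 10*sqrt(31); 3*sqrt(124) = 6*sqrt(31); 3*sqrt(1116) = 18*sqrt(31); 2*sqrt(279) = 6*sqrt(31)
Combine: (-10 - 6 + 18 + 6)·sqrt(31) = 8*sqrt(31)

8*sqrt(31)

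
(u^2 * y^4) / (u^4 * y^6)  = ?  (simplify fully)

1/(u^2*y^2)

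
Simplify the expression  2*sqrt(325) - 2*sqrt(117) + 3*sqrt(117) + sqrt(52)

15*sqrt(13)

2*sqrt(325) = 10*sqrt(13); 2*sqrt(117) = 6*sqrt(13); 3*sqrt(117) = 9*sqrt(13); sqrt(52) = 2*sqrt(13)
Combine: (10 - 6 + 9 + 2)·sqrt(13) = 15*sqrt(13)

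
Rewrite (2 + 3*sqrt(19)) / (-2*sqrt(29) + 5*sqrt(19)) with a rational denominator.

Multiply numerator and denominator by 2*sqrt(29) + 5*sqrt(19).
Denominator becomes 359; numerator becomes 4*sqrt(29) + 10*sqrt(19) + 6*sqrt(551) + 285.

(4*sqrt(29) + 10*sqrt(19) + 6*sqrt(551) + 285)/359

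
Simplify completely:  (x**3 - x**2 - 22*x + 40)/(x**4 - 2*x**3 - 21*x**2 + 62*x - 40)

1/(x - 1)

Factor: x**3 - x**2 - 22*x + 40 = (x - 2)*(x - 4)*(x + 5);  x**4 - 2*x**3 - 21*x**2 + 62*x - 40 = (x - 2)*(x - 4)*(x + 5)*(x - 1)
Cancel the common factors (x - 4), (x - 2), (x + 5).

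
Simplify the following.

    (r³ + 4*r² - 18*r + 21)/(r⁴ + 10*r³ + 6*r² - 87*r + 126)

Factor: r³ + 4*r² - 18*r + 21 = (r² - 3*r + 3)·(r + 7);  r⁴ + 10*r³ + 6*r² - 87*r + 126 = (r² - 3*r + 3)·(r + 7)·(r + 6)
Cancel the common factors (r² - 3*r + 3), (r + 7).

1/(r + 6)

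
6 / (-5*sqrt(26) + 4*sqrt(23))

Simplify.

Multiply numerator and denominator by 4*sqrt(23) + 5*sqrt(26).
Denominator becomes -282; numerator becomes 24*sqrt(23) + 30*sqrt(26).

(-5*sqrt(26) - 4*sqrt(23))/47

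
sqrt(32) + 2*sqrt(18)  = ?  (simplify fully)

10*sqrt(2)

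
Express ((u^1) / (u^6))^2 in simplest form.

u^(-10)

Inside the bracket: (u^-5)
Raise to the power 2: (u^-10)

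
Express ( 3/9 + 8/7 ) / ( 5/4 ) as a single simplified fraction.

124/105

Numerator: 3/9 + 8/7 = 31/21
Denominator: 5/4 = 5/4
Divide: (31/21) · (4/5) = 124/105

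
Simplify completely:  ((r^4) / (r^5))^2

r^(-2)

Inside the bracket: (r^-1)
Raise to the power 2: (r^-2)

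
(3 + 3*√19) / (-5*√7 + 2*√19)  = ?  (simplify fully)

(-5*√133 - 38 - 5*√7 - 2*√19)/33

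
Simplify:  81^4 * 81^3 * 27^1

3^31

81^4 = 3^16; 81^3 = 3^12; 27^1 = 3^3
Combine exponents: 3^31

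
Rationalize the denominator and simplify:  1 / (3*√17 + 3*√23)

(-√17 + √23)/18

Multiply numerator and denominator by -3*√23 + 3*√17.
Denominator becomes -54; numerator becomes -3*√23 + 3*√17.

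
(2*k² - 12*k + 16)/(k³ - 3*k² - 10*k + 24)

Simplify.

2/(k + 3)

Factor: 2*k² - 12*k + 16 = 2·(k - 2)·(k - 4);  k³ - 3*k² - 10*k + 24 = (k + 3)·(k - 4)·(k - 2)
Cancel the common factors (k - 2), (k - 4).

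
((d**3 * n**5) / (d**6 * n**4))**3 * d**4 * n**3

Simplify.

Inside the bracket: (d**-3) * n**1
Raise to the power 3: (d**-9) * n**3
Multiply by d**4 * n**3: add exponents.

n**6/d**5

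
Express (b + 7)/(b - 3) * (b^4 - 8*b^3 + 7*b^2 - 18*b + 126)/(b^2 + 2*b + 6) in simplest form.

b^2 - 49

Factor: b^4 - 8*b^3 + 7*b^2 - 18*b + 126 = (b^2 + 2*b + 6)*(b - 7)*(b - 3)
Cancel the common factors (b^2 + 2*b + 6), (b - 3).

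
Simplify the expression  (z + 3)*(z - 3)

Difference of squares with P = z, Q = 3.

z^2 - 9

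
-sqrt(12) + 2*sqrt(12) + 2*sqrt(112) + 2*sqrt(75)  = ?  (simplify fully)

sqrt(12) = 2*sqrt(3); 2*sqrt(12) = 4*sqrt(3); 2*sqrt(112) = 8*sqrt(7); 2*sqrt(75) = 10*sqrt(3)

12*sqrt(3) + 8*sqrt(7)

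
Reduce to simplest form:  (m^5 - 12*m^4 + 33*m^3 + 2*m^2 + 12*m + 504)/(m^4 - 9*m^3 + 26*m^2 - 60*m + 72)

Factor: m^5 - 12*m^4 + 33*m^3 + 2*m^2 + 12*m + 504 = (m - 7)*(m + 2)*(m^2 - m + 6)*(m - 6);  m^4 - 9*m^3 + 26*m^2 - 60*m + 72 = (m^2 - m + 6)*(m - 2)*(m - 6)
Cancel the common factors (m^2 - m + 6), (m - 6).

(m^2 - 5*m - 14)/(m - 2)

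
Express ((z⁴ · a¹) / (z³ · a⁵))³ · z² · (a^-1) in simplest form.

Inside the bracket: z¹ · (a^-4)
Raise to the power 3: z³ · (a^-12)
Multiply by z² · (a^-1): add exponents.

z⁵/a^13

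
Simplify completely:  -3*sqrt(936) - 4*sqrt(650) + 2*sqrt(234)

-32*sqrt(26)

3*sqrt(936) = 18*sqrt(26); 4*sqrt(650) = 20*sqrt(26); 2*sqrt(234) = 6*sqrt(26)
Combine: (-18 - 20 + 6)·sqrt(26) = -32*sqrt(26)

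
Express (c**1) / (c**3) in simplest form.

c**(-2)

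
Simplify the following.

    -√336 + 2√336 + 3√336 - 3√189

7*√21

√336 = 4*√21; 2√336 = 8*√21; 3√336 = 12*√21; 3√189 = 9*√21
Combine: (-4 + 8 + 12 - 9)·√21 = 7*√21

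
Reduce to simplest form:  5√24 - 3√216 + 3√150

7*√6

5√24 = 10*√6; 3√216 = 18*√6; 3√150 = 15*√6
Combine: (10 - 18 + 15)·√6 = 7*√6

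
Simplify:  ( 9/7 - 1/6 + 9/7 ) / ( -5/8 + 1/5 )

Numerator: 9/7 - 1/6 + 9/7 = 101/42
Denominator: -5/8 + 1/5 = -17/40
Divide: (101/42) · (-40/17) = -2020/357

-2020/357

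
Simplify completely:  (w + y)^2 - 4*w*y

Expand the square and combine the 4*w*y term.

(w - y)^2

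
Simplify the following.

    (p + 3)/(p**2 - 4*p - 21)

1/(p - 7)

Factor: p**2 - 4*p - 21 = (p + 3)*(p - 7)
Cancel the common factor (p + 3).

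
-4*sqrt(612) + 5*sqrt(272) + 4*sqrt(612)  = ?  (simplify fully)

4*sqrt(612) = 24*sqrt(17); 5*sqrt(272) = 20*sqrt(17); 4*sqrt(612) = 24*sqrt(17)
Combine: (-24 + 20 + 24)·sqrt(17) = 20*sqrt(17)

20*sqrt(17)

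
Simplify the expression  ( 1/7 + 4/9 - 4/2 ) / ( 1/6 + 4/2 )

-178/273

Numerator: 1/7 + 4/9 - 4/2 = -89/63
Denominator: 1/6 + 4/2 = 13/6
Divide: (-89/63) · (6/13) = -178/273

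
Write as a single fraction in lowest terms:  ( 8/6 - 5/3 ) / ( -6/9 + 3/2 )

-2/5

Numerator: 8/6 - 5/3 = -1/3
Denominator: -6/9 + 3/2 = 5/6
Divide: (-1/3) · (6/5) = -2/5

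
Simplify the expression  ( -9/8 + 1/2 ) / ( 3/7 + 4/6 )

-105/184

Numerator: -9/8 + 1/2 = -5/8
Denominator: 3/7 + 4/6 = 23/21
Divide: (-5/8) · (21/23) = -105/184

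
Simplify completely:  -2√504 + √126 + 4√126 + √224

7*√14

2√504 = 12*√14; √126 = 3*√14; 4√126 = 12*√14; √224 = 4*√14
Combine: (-12 + 3 + 12 + 4)·√14 = 7*√14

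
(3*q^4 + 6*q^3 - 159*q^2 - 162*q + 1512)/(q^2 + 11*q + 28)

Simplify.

3*q^2 - 27*q + 54

Factor: 3*q^4 + 6*q^3 - 159*q^2 - 162*q + 1512 = 3*(q - 3)*(q + 7)*(q - 6)*(q + 4);  q^2 + 11*q + 28 = (q + 7)*(q + 4)
Cancel the common factors (q + 4), (q + 7).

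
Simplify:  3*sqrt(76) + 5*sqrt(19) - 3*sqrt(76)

3*sqrt(76) = 6*sqrt(19); 5*sqrt(19) = 5*sqrt(19); 3*sqrt(76) = 6*sqrt(19)
Combine: (6 + 5 - 6)·sqrt(19) = 5*sqrt(19)

5*sqrt(19)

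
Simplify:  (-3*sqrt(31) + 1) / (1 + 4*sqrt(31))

(-373 + 7*sqrt(31))/495

Multiply numerator and denominator by -4*sqrt(31) + 1.
Denominator becomes -495; numerator becomes -7*sqrt(31) + 373.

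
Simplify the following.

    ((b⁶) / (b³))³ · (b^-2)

Inside the bracket: b³
Raise to the power 3: b⁹
Multiply by (b^-2): add exponents.

b⁷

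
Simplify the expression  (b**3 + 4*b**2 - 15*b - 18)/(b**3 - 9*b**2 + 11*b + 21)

Factor: b**3 + 4*b**2 - 15*b - 18 = (b + 6)*(b + 1)*(b - 3);  b**3 - 9*b**2 + 11*b + 21 = (b - 7)*(b - 3)*(b + 1)
Cancel the common factors (b - 3), (b + 1).

(b + 6)/(b - 7)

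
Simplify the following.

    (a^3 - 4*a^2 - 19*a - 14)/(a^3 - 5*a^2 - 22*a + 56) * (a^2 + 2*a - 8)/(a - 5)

(a^2 + 3*a + 2)/(a - 5)

Factor: a^3 - 4*a^2 - 19*a - 14 = (a + 1)*(a + 2)*(a - 7);  a^3 - 5*a^2 - 22*a + 56 = (a - 7)*(a + 4)*(a - 2);  a^2 + 2*a - 8 = (a - 2)*(a + 4)
Cancel the common factors (a + 4), (a - 7), (a - 2).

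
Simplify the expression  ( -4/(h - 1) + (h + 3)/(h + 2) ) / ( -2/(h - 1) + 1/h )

(-h**3 + 2*h**2 + 11*h)/(h**2 + 3*h + 2)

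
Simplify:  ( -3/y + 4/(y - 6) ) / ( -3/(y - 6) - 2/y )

Numerator: -3/y + 4/(y - 6) = (y + 18)/(y² - 6*y)
Denominator: -3/(y - 6) - 2/y = (-5*y + 12)/(y² - 6*y)
Divide: ((y + 18)/(y² - 6*y)) · ((y² - 6*y)/(-5*y + 12)) = (-y - 18)/(5*y - 12)

(-y - 18)/(5*y - 12)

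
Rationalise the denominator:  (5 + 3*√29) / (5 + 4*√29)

Multiply numerator and denominator by -4*√29 + 5.
Denominator becomes -439; numerator becomes -323 - 5*√29.

(5*√29 + 323)/439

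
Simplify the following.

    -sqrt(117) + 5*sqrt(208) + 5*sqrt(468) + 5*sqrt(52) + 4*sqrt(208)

sqrt(117) = 3*sqrt(13); 5*sqrt(208) = 20*sqrt(13); 5*sqrt(468) = 30*sqrt(13); 5*sqrt(52) = 10*sqrt(13); 4*sqrt(208) = 16*sqrt(13)
Combine: (-3 + 20 + 30 + 10 + 16)·sqrt(13) = 73*sqrt(13)

73*sqrt(13)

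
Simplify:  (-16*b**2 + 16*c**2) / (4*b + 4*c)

-4*b + 4*c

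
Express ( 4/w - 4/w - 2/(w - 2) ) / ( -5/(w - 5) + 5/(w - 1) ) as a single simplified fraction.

(w**2 - 6*w + 5)/(10*w - 20)

Numerator: 4/w - 4/w - 2/(w - 2) = -2/(w - 2)
Denominator: -5/(w - 5) + 5/(w - 1) = -20/(w**2 - 6*w + 5)
Divide: (-2/(w - 2)) · (-w**2/20 + 3*w/10 - 1/4) = (w**2 - 6*w + 5)/(10*w - 20)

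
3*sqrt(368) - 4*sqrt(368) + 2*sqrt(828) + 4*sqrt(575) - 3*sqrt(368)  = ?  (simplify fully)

3*sqrt(368) = 12*sqrt(23); 4*sqrt(368) = 16*sqrt(23); 2*sqrt(828) = 12*sqrt(23); 4*sqrt(575) = 20*sqrt(23); 3*sqrt(368) = 12*sqrt(23)
Combine: (12 - 16 + 12 + 20 - 12)·sqrt(23) = 16*sqrt(23)

16*sqrt(23)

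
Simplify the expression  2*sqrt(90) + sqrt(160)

2*sqrt(90) = 6*sqrt(10); sqrt(160) = 4*sqrt(10)
Combine: (6 + 4)·sqrt(10) = 10*sqrt(10)

10*sqrt(10)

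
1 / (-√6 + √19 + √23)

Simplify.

(-18*√6 + √23 + 5*√19 + √2622)/226

Group as (√19 + √23) - √6; multiply by (√19 + √23) + √6, then rationalise the remaining surd.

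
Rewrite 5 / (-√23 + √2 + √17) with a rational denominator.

(2*√23 + 4*√17 + 19*√2 + √782)/12

Group as (√2 + √17) - √23; multiply by (√2 + √17) + √23, then rationalise the remaining surd.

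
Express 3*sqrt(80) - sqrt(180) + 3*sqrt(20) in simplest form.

12*sqrt(5)

3*sqrt(80) = 12*sqrt(5); sqrt(180) = 6*sqrt(5); 3*sqrt(20) = 6*sqrt(5)
Combine: (12 - 6 + 6)·sqrt(5) = 12*sqrt(5)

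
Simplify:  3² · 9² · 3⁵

3² = 3^2; 9² = 3^4; 3⁵ = 3^5
Combine exponents: 3^11

3^11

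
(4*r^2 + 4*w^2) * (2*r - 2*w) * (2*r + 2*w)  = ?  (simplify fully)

((2*r)+(2*w))((2*r)-(2*w)) = 4*r^2 - 4*w^2; continue pairing.

16*r^4 - 16*w^4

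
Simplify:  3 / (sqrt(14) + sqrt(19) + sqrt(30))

(-12*sqrt(1995) + 9*sqrt(30) + 75*sqrt(19) + 105*sqrt(14))/1055

Group as (sqrt(14) + sqrt(19)) + sqrt(30); multiply by (sqrt(14) + sqrt(19)) - sqrt(30), then rationalise the remaining surd.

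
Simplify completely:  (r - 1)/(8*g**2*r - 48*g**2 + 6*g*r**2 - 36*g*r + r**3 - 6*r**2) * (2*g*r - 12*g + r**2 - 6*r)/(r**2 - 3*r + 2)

1/(4*g*r - 8*g + r**2 - 2*r)

Factor: 8*g**2*r - 48*g**2 + 6*g*r**2 - 36*g*r + r**3 - 6*r**2 = (2*g + r)*(r - 6)*(4*g + r);  2*g*r - 12*g + r**2 - 6*r = (r - 6)*(2*g + r);  r**2 - 3*r + 2 = (r - 2)*(r - 1)
Cancel the common factors (r - 1), (2*g + r), (r - 6).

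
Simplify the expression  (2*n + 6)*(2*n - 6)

Product of conjugates: (P+Q)(P-Q) = P^2 - Q^2.

4*n^2 - 36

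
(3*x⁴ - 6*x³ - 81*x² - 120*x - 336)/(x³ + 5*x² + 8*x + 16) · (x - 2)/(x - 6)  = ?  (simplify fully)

Factor: 3*x⁴ - 6*x³ - 81*x² - 120*x - 336 = 3·(x + 4)·(x² + x + 4)·(x - 7);  x³ + 5*x² + 8*x + 16 = (x² + x + 4)·(x + 4)
Cancel the common factors (x² + x + 4), (x + 4).

(3*x² - 27*x + 42)/(x - 6)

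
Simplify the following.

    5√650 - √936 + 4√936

5√650 = 25*√26; √936 = 6*√26; 4√936 = 24*√26
Combine: (25 - 6 + 24)·√26 = 43*√26

43*√26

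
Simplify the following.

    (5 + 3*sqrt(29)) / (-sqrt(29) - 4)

Multiply numerator and denominator by -4 + sqrt(29).
Denominator becomes -13; numerator becomes -7*sqrt(29) + 67.

(-67 + 7*sqrt(29))/13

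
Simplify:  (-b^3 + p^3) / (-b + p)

Factor as (a-b)(a^2+ab+b^2) with a=p, b=b.

b^2 + b*p + p^2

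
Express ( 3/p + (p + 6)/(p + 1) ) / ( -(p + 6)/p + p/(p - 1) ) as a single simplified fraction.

Numerator: 3/p + (p + 6)/(p + 1) = (p^2 + 9*p + 3)/(p^2 + p)
Denominator: -(p + 6)/p + p/(p - 1) = (-5*p + 6)/(p^2 - p)
Divide: ((p^2 + 9*p + 3)/(p^2 + p)) · ((p^2 - p)/(-5*p + 6)) = (-p^3 - 8*p^2 + 6*p + 3)/(5*p^2 - p - 6)

(-p^3 - 8*p^2 + 6*p + 3)/(5*p^2 - p - 6)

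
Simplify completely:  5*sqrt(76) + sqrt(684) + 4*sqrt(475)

36*sqrt(19)

5*sqrt(76) = 10*sqrt(19); sqrt(684) = 6*sqrt(19); 4*sqrt(475) = 20*sqrt(19)
Combine: (10 + 6 + 20)·sqrt(19) = 36*sqrt(19)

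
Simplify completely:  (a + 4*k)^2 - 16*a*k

(a - 4*k)^2

Expand the square and combine the 16*a*k term.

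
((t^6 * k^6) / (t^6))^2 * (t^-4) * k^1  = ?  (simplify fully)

Inside the bracket: k^6
Raise to the power 2: k^12
Multiply by (t^-4) * k^1: add exponents.

k^13/t^4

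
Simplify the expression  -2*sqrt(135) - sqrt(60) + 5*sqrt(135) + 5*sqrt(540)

37*sqrt(15)

2*sqrt(135) = 6*sqrt(15); sqrt(60) = 2*sqrt(15); 5*sqrt(135) = 15*sqrt(15); 5*sqrt(540) = 30*sqrt(15)
Combine: (-6 - 2 + 15 + 30)·sqrt(15) = 37*sqrt(15)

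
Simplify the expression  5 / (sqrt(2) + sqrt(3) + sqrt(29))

(-70*sqrt(3) - 75*sqrt(2) + 5*sqrt(174) + 60*sqrt(29))/276

Group as (sqrt(3) + sqrt(29)) + sqrt(2); multiply by (sqrt(3) + sqrt(29)) - sqrt(2), then rationalise the remaining surd.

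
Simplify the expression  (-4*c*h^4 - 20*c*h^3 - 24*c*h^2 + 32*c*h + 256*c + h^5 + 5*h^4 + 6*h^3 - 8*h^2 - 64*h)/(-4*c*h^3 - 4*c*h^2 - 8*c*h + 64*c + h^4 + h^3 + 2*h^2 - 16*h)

h + 4

Factor: -4*c*h^4 - 20*c*h^3 - 24*c*h^2 + 32*c*h + 256*c + h^5 + 5*h^4 + 6*h^3 - 8*h^2 - 64*h = (h^2 + 3*h + 8)*(h - 2)*(-4*c + h)*(h + 4);  -4*c*h^3 - 4*c*h^2 - 8*c*h + 64*c + h^4 + h^3 + 2*h^2 - 16*h = (h - 2)*(h^2 + 3*h + 8)*(-4*c + h)
Cancel the common factors (h^2 + 3*h + 8), (-4*c + h), (h - 2).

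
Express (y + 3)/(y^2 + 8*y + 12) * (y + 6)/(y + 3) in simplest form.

Factor: y^2 + 8*y + 12 = (y + 6)*(y + 2)
Cancel the common factors (y + 6), (y + 3).

1/(y + 2)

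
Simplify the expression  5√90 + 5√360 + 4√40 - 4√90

41*√10

5√90 = 15*√10; 5√360 = 30*√10; 4√40 = 8*√10; 4√90 = 12*√10
Combine: (15 + 30 + 8 - 12)·√10 = 41*√10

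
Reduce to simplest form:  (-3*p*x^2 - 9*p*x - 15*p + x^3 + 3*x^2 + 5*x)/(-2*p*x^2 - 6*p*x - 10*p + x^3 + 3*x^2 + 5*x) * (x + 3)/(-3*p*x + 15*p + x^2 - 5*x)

Factor: -3*p*x^2 - 9*p*x - 15*p + x^3 + 3*x^2 + 5*x = (-3*p + x)*(x^2 + 3*x + 5);  -2*p*x^2 - 6*p*x - 10*p + x^3 + 3*x^2 + 5*x = (x^2 + 3*x + 5)*(-2*p + x);  -3*p*x + 15*p + x^2 - 5*x = (x - 5)*(-3*p + x)
Cancel the common factors (x^2 + 3*x + 5), (-3*p + x).

(x + 3)/(-2*p*x + 10*p + x^2 - 5*x)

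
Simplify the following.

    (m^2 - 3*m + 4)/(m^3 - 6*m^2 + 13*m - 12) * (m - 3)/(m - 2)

Factor: m^3 - 6*m^2 + 13*m - 12 = (m - 3)*(m^2 - 3*m + 4)
Cancel the common factors (m^2 - 3*m + 4), (m - 3).

1/(m - 2)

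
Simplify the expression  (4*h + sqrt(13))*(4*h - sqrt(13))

16*h^2 - 13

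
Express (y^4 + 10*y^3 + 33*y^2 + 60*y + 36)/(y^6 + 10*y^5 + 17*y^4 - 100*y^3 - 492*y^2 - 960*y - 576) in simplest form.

1/(y^2 - 16)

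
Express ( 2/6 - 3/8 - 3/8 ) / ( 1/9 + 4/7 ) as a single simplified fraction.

Numerator: 2/6 - 3/8 - 3/8 = -5/12
Denominator: 1/9 + 4/7 = 43/63
Divide: (-5/12) · (63/43) = -105/172

-105/172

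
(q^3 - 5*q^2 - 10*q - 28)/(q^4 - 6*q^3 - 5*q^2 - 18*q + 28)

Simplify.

Factor: q^3 - 5*q^2 - 10*q - 28 = (q - 7)*(q^2 + 2*q + 4);  q^4 - 6*q^3 - 5*q^2 - 18*q + 28 = (q^2 + 2*q + 4)*(q - 7)*(q - 1)
Cancel the common factors (q^2 + 2*q + 4), (q - 7).

1/(q - 1)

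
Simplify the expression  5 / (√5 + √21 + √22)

Group as (√5 + √21) + √22; multiply by (√5 + √21) - √22, then rationalise the remaining surd.

(-5*√2310 + 10*√22 + 15*√21 + 95*√5)/202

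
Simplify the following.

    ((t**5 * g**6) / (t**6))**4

g**24/t**4

Inside the bracket: (t**-1) * g**6
Raise to the power 4: (t**-4) * g**24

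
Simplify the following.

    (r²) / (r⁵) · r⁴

r

Quotient: (r^-3)
Multiply by r⁴: add exponents.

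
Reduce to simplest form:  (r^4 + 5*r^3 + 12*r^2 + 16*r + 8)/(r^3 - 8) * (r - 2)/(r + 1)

r + 2

Factor: r^4 + 5*r^3 + 12*r^2 + 16*r + 8 = (r + 2)*(r^2 + 2*r + 4)*(r + 1);  r^3 - 8 = (r^2 + 2*r + 4)*(r - 2)
Cancel the common factors (r^2 + 2*r + 4), (r - 2), (r + 1).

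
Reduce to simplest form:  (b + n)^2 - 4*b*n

(b - n)^2

Expand the square and combine the 4*b*n term.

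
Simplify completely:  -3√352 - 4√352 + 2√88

-24*√22

3√352 = 12*√22; 4√352 = 16*√22; 2√88 = 4*√22
Combine: (-12 - 16 + 4)·√22 = -24*√22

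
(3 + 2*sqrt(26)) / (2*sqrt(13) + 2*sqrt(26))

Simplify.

Multiply numerator and denominator by -2*sqrt(13) + 2*sqrt(26).
Denominator becomes 52; numerator becomes -52*sqrt(2) - 6*sqrt(13) + 6*sqrt(26) + 104.

(-26*sqrt(2) - 3*sqrt(13) + 3*sqrt(26) + 52)/26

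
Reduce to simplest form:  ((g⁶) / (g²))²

Inside the bracket: g⁴
Raise to the power 2: g⁸

g⁸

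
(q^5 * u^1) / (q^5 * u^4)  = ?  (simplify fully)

Quotient: (u^-3)

u^(-3)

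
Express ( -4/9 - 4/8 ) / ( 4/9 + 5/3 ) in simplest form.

-17/38

Numerator: -4/9 - 4/8 = -17/18
Denominator: 4/9 + 5/3 = 19/9
Divide: (-17/18) · (9/19) = -17/38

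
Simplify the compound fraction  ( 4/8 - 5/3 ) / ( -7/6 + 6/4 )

Numerator: 4/8 - 5/3 = -7/6
Denominator: -7/6 + 6/4 = 1/3
Divide: (-7/6) · (3) = -7/2

-7/2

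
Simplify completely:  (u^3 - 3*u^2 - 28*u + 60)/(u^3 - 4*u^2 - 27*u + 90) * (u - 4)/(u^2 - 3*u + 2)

Factor: u^3 - 3*u^2 - 28*u + 60 = (u - 6)*(u - 2)*(u + 5);  u^3 - 4*u^2 - 27*u + 90 = (u + 5)*(u - 3)*(u - 6);  u^2 - 3*u + 2 = (u - 1)*(u - 2)
Cancel the common factors (u - 6), (u + 5), (u - 2).

(u - 4)/(u^2 - 4*u + 3)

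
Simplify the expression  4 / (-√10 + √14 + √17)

(-84*√10 + 28*√17 + 52*√14 + 16*√595)/511

Group as (√14 + √17) - √10; multiply by (√14 + √17) + √10, then rationalise the remaining surd.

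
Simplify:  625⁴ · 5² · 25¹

625⁴ = 5^16; 5² = 5^2; 25¹ = 5^2
Combine exponents: 5^20

5^20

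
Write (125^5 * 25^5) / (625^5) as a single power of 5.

5^5

125^5 = 5^15; 25^5 = 5^10; 625^5 = 5^20
Combine exponents: 5^5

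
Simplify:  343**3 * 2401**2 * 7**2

343**3 = 7**9; 2401**2 = 7**8; 7**2 = 7**2
Combine exponents: 7**19

7**19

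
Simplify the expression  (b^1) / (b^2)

1/b

Quotient: (b^-1)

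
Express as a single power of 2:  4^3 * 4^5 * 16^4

2^32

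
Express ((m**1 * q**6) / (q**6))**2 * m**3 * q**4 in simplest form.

m**5*q**4

Inside the bracket: m**1
Raise to the power 2: m**2
Multiply by m**3 * q**4: add exponents.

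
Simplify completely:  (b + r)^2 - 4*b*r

(b - r)^2

After expansion: b^2 - 2*b*r + r^2 — a perfect-square trinomial.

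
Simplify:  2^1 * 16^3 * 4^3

2^1 = 2^1; 16^3 = 2^12; 4^3 = 2^6
Combine exponents: 2^19

2^19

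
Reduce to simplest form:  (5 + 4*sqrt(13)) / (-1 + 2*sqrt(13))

Multiply numerator and denominator by -2*sqrt(13) - 1.
Denominator becomes -51; numerator becomes -109 - 14*sqrt(13).

(14*sqrt(13) + 109)/51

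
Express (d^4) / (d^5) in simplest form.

Quotient: (d^-1)

1/d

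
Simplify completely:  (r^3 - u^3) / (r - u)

r^3 - u^3 = (r - u)(r^2 + r*u + u^2).

r^2 + r*u + u^2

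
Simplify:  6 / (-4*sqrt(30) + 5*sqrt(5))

Multiply numerator and denominator by 5*sqrt(5) + 4*sqrt(30).
Denominator becomes -355; numerator becomes 30*sqrt(5) + 24*sqrt(30).

(-24*sqrt(30) - 30*sqrt(5))/355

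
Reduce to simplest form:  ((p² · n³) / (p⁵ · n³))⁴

Inside the bracket: (p^-3)
Raise to the power 4: (p^-12)

p^(-12)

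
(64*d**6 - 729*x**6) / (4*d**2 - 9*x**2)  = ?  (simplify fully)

16*d**4 + 36*d**2*x**2 + 81*x**4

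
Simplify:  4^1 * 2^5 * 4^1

2^9

4^1 = 2^2; 2^5 = 2^5; 4^1 = 2^2
Combine exponents: 2^9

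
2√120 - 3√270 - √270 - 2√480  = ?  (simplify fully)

2√120 = 4*√30; 3√270 = 9*√30; √270 = 3*√30; 2√480 = 8*√30
Combine: (4 - 9 - 3 - 8)·√30 = -16*√30

-16*√30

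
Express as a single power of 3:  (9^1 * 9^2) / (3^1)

9^1 = 3^2; 9^2 = 3^4; 3^1 = 3^1
Combine exponents: 3^5

3^5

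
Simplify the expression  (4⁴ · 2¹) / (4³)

2^3

4⁴ = 2^8; 2¹ = 2^1; 4³ = 2^6
Combine exponents: 2^3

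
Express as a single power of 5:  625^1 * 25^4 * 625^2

5^20

625^1 = 5^4; 25^4 = 5^8; 625^2 = 5^8
Combine exponents: 5^20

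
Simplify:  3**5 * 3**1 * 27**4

3**18

3**5 = 3**5; 3**1 = 3**1; 27**4 = 3**12
Combine exponents: 3**18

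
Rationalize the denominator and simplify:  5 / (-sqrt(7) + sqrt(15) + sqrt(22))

(-15*sqrt(7) + 7*sqrt(15) + sqrt(2310))/42

Group as (sqrt(15) + sqrt(22)) - sqrt(7); multiply by (sqrt(15) + sqrt(22)) + sqrt(7), then rationalise the remaining surd.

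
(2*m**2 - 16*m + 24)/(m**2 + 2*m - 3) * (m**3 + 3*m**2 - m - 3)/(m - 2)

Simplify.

2*m**2 - 10*m - 12

Factor: 2*m**2 - 16*m + 24 = 2*(m - 6)*(m - 2);  m**2 + 2*m - 3 = (m - 1)*(m + 3);  m**3 + 3*m**2 - m - 3 = (m + 3)*(m + 1)*(m - 1)
Cancel the common factors (m - 2), (m - 1), (m + 3).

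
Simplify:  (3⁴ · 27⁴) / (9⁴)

3^8

3⁴ = 3^4; 27⁴ = 3^12; 9⁴ = 3^8
Combine exponents: 3^8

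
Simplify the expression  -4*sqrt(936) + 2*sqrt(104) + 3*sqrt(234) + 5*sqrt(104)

-sqrt(26)

4*sqrt(936) = 24*sqrt(26); 2*sqrt(104) = 4*sqrt(26); 3*sqrt(234) = 9*sqrt(26); 5*sqrt(104) = 10*sqrt(26)
Combine: (-24 + 4 + 9 + 10)·sqrt(26) = -sqrt(26)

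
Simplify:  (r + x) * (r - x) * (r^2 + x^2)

(r+x)(r-x) = r^2 - x^2; continue pairing.

r^4 - x^4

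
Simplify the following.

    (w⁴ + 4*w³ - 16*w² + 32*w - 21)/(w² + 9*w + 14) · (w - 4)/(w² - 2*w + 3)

(w² - 5*w + 4)/(w + 2)

Factor: w⁴ + 4*w³ - 16*w² + 32*w - 21 = (w + 7)·(w² - 2*w + 3)·(w - 1);  w² + 9*w + 14 = (w + 7)·(w + 2)
Cancel the common factors (w² - 2*w + 3), (w + 7).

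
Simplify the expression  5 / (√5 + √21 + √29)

Group as (√5 + √29) + √21; multiply by (√5 + √29) - √21, then rationalise the remaining surd.

(-10*√3045 - 15*√29 + 65*√21 + 225*√5)/411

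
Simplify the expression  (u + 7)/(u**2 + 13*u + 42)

1/(u + 6)

Factor: u**2 + 13*u + 42 = (u + 7)*(u + 6)
Cancel the common factor (u + 7).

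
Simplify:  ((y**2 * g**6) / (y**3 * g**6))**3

Inside the bracket: (y**-1)
Raise to the power 3: (y**-3)

y**(-3)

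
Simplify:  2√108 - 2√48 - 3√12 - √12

-4*√3

2√108 = 12*√3; 2√48 = 8*√3; 3√12 = 6*√3; √12 = 2*√3
Combine: (12 - 8 - 6 - 2)·√3 = -4*√3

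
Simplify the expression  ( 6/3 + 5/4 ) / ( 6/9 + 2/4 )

39/14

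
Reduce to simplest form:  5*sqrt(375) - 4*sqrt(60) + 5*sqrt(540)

47*sqrt(15)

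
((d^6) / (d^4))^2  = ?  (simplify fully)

d^4

Inside the bracket: d^2
Raise to the power 2: d^4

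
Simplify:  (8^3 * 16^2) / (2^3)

2^14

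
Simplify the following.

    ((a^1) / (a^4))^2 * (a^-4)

Inside the bracket: (a^-3)
Raise to the power 2: (a^-6)
Multiply by (a^-4): add exponents.

a^(-10)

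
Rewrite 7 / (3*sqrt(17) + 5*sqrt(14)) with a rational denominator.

(-21*sqrt(17) + 35*sqrt(14))/197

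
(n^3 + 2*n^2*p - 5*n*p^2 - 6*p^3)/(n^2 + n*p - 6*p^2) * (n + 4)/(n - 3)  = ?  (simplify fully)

(n^2 + n*p + 4*n + 4*p)/(n - 3)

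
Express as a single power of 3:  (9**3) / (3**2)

3**4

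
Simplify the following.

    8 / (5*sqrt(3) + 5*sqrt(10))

Multiply numerator and denominator by -5*sqrt(10) + 5*sqrt(3).
Denominator becomes -175; numerator becomes -40*sqrt(10) + 40*sqrt(3).

(-8*sqrt(3) + 8*sqrt(10))/35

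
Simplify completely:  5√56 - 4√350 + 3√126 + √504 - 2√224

-3*√14

5√56 = 10*√14; 4√350 = 20*√14; 3√126 = 9*√14; √504 = 6*√14; 2√224 = 8*√14
Combine: (10 - 20 + 9 + 6 - 8)·√14 = -3*√14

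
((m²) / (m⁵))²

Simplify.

m^(-6)

Inside the bracket: (m^-3)
Raise to the power 2: (m^-6)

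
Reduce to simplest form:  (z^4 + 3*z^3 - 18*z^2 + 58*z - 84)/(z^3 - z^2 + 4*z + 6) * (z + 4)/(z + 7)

Factor: z^4 + 3*z^3 - 18*z^2 + 58*z - 84 = (z + 7)*(z^2 - 2*z + 6)*(z - 2);  z^3 - z^2 + 4*z + 6 = (z + 1)*(z^2 - 2*z + 6)
Cancel the common factors (z^2 - 2*z + 6), (z + 7).

(z^2 + 2*z - 8)/(z + 1)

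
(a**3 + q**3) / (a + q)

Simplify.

a**2 - a*q + q**2

q**3 + a**3 = (a + q)(a**2 - a*q + q**2).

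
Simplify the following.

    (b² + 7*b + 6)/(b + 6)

Factor: b² + 7*b + 6 = (b + 6)·(b + 1)
Cancel the common factor (b + 6).

b + 1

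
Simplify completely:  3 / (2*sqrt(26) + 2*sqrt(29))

Multiply numerator and denominator by -2*sqrt(29) + 2*sqrt(26).
Denominator becomes -12; numerator becomes -6*sqrt(29) + 6*sqrt(26).

(-sqrt(26) + sqrt(29))/2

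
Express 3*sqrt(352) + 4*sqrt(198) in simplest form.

24*sqrt(22)

3*sqrt(352) = 12*sqrt(22); 4*sqrt(198) = 12*sqrt(22)
Combine: (12 + 12)·sqrt(22) = 24*sqrt(22)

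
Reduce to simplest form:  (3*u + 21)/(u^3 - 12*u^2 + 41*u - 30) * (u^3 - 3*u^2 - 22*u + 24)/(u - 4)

Factor: 3*u + 21 = 3*(u + 7);  u^3 - 12*u^2 + 41*u - 30 = (u - 6)*(u - 1)*(u - 5);  u^3 - 3*u^2 - 22*u + 24 = (u - 1)*(u - 6)*(u + 4)
Cancel the common factors (u - 1), (u - 6).

(3*u^2 + 33*u + 84)/(u^2 - 9*u + 20)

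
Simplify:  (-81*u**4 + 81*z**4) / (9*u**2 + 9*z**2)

-9*u**2 + 9*z**2

Factor (3*z)**4 - (3*u)**4 and cancel (9*u**2 + 9*z**2).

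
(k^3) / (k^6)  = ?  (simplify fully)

k^(-3)

Quotient: (k^-3)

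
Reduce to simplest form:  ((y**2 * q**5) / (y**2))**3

Inside the bracket: q**5
Raise to the power 3: q**15

q**15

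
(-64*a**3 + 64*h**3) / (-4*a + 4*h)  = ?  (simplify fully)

Factor as (a-b)(a**2+ab+b**2) with a=(4*h), b=(4*a).

16*a**2 + 16*a*h + 16*h**2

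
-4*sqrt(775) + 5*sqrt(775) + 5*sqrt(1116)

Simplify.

4*sqrt(775) = 20*sqrt(31); 5*sqrt(775) = 25*sqrt(31); 5*sqrt(1116) = 30*sqrt(31)
Combine: (-20 + 25 + 30)·sqrt(31) = 35*sqrt(31)

35*sqrt(31)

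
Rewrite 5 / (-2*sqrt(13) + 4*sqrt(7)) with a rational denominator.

(sqrt(13) + 2*sqrt(7))/6

Multiply numerator and denominator by 2*sqrt(13) + 4*sqrt(7).
Denominator becomes 60; numerator becomes 10*sqrt(13) + 20*sqrt(7).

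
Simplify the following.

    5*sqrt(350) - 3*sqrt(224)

5*sqrt(350) = 25*sqrt(14); 3*sqrt(224) = 12*sqrt(14)
Combine: (25 - 12)·sqrt(14) = 13*sqrt(14)

13*sqrt(14)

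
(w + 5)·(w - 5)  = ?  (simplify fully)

w² - 25

Difference of squares with P = w, Q = 5.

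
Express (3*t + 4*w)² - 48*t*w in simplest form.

Expanding gives 9*t² - 24*t*w + 16*w², a perfect square.

(3*t - 4*w)²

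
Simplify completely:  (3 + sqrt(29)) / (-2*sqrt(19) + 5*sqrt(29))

(6*sqrt(19) + 2*sqrt(551) + 15*sqrt(29) + 145)/649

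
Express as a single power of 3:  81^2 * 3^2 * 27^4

81^2 = 3^8; 3^2 = 3^2; 27^4 = 3^12
Combine exponents: 3^22

3^22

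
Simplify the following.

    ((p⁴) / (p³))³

Inside the bracket: p¹
Raise to the power 3: p³

p³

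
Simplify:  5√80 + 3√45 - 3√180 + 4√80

27*√5

5√80 = 20*√5; 3√45 = 9*√5; 3√180 = 18*√5; 4√80 = 16*√5
Combine: (20 + 9 - 18 + 16)·√5 = 27*√5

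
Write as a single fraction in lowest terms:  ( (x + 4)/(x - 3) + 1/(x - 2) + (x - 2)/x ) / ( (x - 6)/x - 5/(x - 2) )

(2*x³ - 4*x² + 5*x - 12)/(x³ - 16*x² + 51*x - 36)

Numerator: (x + 4)/(x - 3) + 1/(x - 2) + (x - 2)/x = (2*x³ - 4*x² + 5*x - 12)/(x³ - 5*x² + 6*x)
Denominator: (x - 6)/x - 5/(x - 2) = (x² - 13*x + 12)/(x² - 2*x)
Divide: ((2*x³ - 4*x² + 5*x - 12)/(x³ - 5*x² + 6*x)) · ((x² - 2*x)/(x² - 13*x + 12)) = (2*x³ - 4*x² + 5*x - 12)/(x³ - 16*x² + 51*x - 36)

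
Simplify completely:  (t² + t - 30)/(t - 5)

Factor: t² + t - 30 = (t + 6)·(t - 5)
Cancel the common factor (t - 5).

t + 6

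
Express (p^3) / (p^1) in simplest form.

Quotient: p^2

p^2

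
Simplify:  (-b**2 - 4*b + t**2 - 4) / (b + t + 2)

Difference of squares: factor out (b + t + 2).

-b + t - 2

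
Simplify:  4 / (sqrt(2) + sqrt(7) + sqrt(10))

Group as (sqrt(7) + sqrt(10)) + sqrt(2); multiply by (sqrt(7) + sqrt(10)) - sqrt(2), then rationalise the remaining surd.

(-16*sqrt(35) - 4*sqrt(10) + 20*sqrt(7) + 60*sqrt(2))/55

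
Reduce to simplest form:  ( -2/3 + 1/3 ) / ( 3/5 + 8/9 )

-15/67

Numerator: -2/3 + 1/3 = -1/3
Denominator: 3/5 + 8/9 = 67/45
Divide: (-1/3) · (45/67) = -15/67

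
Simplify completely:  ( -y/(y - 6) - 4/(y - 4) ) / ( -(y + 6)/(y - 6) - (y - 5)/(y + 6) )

(y³ + 6*y² - 24*y - 144)/(2*y³ - 7*y² + 62*y - 264)

Numerator: -y/(y - 6) - 4/(y - 4) = (-y² + 24)/(y² - 10*y + 24)
Denominator: -(y + 6)/(y - 6) - (y - 5)/(y + 6) = (-2*y² - y - 66)/(y² - 36)
Divide: ((-y² + 24)/(y² - 10*y + 24)) · ((y² - 36)/(-2*y² - y - 66)) = (y³ + 6*y² - 24*y - 144)/(2*y³ - 7*y² + 62*y - 264)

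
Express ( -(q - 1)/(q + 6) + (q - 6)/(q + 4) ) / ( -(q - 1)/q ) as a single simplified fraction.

(3*q² + 32*q)/(q³ + 9*q² + 14*q - 24)

Numerator: -(q - 1)/(q + 6) + (q - 6)/(q + 4) = (-3*q - 32)/(q² + 10*q + 24)
Denominator: -(q - 1)/q = (-q + 1)/q
Divide: ((-3*q - 32)/(q² + 10*q + 24)) · (q/(-q + 1)) = (3*q² + 32*q)/(q³ + 9*q² + 14*q - 24)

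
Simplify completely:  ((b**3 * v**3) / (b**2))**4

b**4*v**12

Inside the bracket: b**1 * v**3
Raise to the power 4: b**4 * v**12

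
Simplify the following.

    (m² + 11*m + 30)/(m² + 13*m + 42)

(m + 5)/(m + 7)

Factor: m² + 11*m + 30 = (m + 6)·(m + 5);  m² + 13*m + 42 = (m + 6)·(m + 7)
Cancel the common factor (m + 6).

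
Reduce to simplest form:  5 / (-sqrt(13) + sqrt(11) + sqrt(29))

Group as (sqrt(11) + sqrt(29)) - sqrt(13); multiply by (sqrt(11) + sqrt(29)) + sqrt(13), then rationalise the remaining surd.

(-135*sqrt(13) - 25*sqrt(29) + 155*sqrt(11) + 10*sqrt(4147))/547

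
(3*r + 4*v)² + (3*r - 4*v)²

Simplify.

18*r² + 32*v²

Only the even-power cross terms survive.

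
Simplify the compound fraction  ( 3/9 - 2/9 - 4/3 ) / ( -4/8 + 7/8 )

-88/27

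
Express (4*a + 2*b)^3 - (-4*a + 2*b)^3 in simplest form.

Only the odd-power cross terms survive.

128*a^3 + 96*a*b^2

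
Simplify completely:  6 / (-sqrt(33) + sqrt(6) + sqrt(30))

Group as (sqrt(6) + sqrt(30)) - sqrt(33); multiply by (sqrt(6) + sqrt(30)) + sqrt(33), then rationalise the remaining surd.

(-2*sqrt(33) + 6*sqrt(30) + 38*sqrt(6) + 8*sqrt(165))/79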